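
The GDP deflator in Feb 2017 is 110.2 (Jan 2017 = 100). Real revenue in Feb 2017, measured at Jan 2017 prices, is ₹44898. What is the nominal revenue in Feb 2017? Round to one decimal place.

49477.6

Nominal = Real × (Index/100) = 44898 × (110.2/100)
        = 44898 × 1.102 = 49477.5960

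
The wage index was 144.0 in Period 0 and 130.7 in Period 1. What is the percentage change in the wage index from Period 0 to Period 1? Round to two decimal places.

Change = (130.7 − 144.0) / 144.0 × 100
       = -13.3 / 144.0 × 100 = -9.2361%

-9.24%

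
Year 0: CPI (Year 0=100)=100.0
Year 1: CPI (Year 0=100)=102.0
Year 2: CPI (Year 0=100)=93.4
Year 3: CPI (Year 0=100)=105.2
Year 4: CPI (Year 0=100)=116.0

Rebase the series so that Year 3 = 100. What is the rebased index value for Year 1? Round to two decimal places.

96.96

Rebased(Year 1) = 102.0 / 105.2 × 100 = 96.9582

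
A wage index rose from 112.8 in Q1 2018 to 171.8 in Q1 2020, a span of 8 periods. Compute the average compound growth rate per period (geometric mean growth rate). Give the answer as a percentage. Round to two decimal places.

Growth factor = (171.8/112.8)^(1/8) = (1.523050)^(1/8) = 1.053997
Growth rate = 1.053997 − 1 = 0.053997 = 5.3997%

5.40%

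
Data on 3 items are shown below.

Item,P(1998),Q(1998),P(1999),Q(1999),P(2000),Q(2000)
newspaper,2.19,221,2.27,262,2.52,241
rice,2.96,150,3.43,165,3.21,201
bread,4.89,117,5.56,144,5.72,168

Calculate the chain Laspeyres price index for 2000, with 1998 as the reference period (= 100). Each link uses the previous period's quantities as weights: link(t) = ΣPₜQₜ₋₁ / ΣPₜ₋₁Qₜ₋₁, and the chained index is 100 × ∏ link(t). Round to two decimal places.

114.06

Link 1998→1999:
ΣP(1999)Q(1998) = 2.27×221 + 3.43×150 + 5.56×117 = 501.67 + 514.5 + 650.52 = 1666.69
ΣP(1998)Q(1998) = 2.19×221 + 2.96×150 + 4.89×117 = 483.99 + 444 + 572.13 = 1500.12
link = 1666.69/1500.12 = 1.111038
Link 1999→2000:
ΣP(2000)Q(1999) = 2.52×262 + 3.21×165 + 5.72×144 = 660.24 + 529.65 + 823.68 = 2013.57
ΣP(1999)Q(1999) = 2.27×262 + 3.43×165 + 5.56×144 = 594.74 + 565.95 + 800.64 = 1961.33
link = 2013.57/1961.33 = 1.026635
Chained index = 100 × 1.111038 × 1.026635 = 114.0630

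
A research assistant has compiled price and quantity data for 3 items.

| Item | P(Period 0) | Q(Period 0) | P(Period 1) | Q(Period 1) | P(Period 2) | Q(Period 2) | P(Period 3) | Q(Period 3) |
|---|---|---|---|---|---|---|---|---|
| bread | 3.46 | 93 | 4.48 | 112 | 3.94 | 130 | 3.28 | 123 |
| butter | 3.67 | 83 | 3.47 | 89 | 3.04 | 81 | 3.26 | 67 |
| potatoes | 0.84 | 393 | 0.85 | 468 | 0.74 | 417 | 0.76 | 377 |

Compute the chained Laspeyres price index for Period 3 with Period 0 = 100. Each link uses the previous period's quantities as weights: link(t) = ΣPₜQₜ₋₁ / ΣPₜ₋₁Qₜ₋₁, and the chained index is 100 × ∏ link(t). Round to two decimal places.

89.78

Link Period 0→Period 1:
ΣP(Period 1)Q(Period 0) = 4.48×93 + 3.47×83 + 0.85×393 = 416.64 + 288.01 + 334.05 = 1038.7
ΣP(Period 0)Q(Period 0) = 3.46×93 + 3.67×83 + 0.84×393 = 321.78 + 304.61 + 330.12 = 956.51
link = 1038.7/956.51 = 1.085927
Link Period 1→Period 2:
ΣP(Period 2)Q(Period 1) = 3.94×112 + 3.04×89 + 0.74×468 = 441.28 + 270.56 + 346.32 = 1058.16
ΣP(Period 1)Q(Period 1) = 4.48×112 + 3.47×89 + 0.85×468 = 501.76 + 308.83 + 397.8 = 1208.39
link = 1058.16/1208.39 = 0.875678
Link Period 2→Period 3:
ΣP(Period 3)Q(Period 2) = 3.28×130 + 3.26×81 + 0.76×417 = 426.4 + 264.06 + 316.92 = 1007.38
ΣP(Period 2)Q(Period 2) = 3.94×130 + 3.04×81 + 0.74×417 = 512.2 + 246.24 + 308.58 = 1067.02
link = 1007.38/1067.02 = 0.944106
Chained index = 100 × 1.085927 × 0.875678 × 0.944106 = 89.7771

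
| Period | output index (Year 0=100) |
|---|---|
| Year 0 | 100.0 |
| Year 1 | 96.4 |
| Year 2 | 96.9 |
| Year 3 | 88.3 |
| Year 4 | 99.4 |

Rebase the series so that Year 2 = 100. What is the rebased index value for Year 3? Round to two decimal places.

91.12

Rebased(Year 3) = 88.3 / 96.9 × 100 = 91.1249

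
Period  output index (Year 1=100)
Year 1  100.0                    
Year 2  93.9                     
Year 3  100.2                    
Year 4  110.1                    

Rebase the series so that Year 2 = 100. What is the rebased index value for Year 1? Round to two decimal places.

Rebased(Year 1) = 100.0 / 93.9 × 100 = 106.4963

106.50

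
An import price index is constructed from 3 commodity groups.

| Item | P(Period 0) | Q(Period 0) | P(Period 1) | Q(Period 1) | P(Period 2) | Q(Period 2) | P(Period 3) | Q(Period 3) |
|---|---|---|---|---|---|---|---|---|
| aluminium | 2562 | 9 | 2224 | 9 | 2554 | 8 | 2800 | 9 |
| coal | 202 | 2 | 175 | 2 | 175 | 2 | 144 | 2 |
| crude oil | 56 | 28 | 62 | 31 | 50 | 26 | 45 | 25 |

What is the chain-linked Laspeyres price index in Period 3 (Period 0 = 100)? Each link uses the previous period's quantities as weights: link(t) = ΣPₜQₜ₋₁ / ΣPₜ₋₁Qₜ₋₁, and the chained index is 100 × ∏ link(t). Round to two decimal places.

106.52

Link Period 0→Period 1:
ΣP(Period 1)Q(Period 0) = 2224×9 + 175×2 + 62×28 = 20016 + 350 + 1736 = 22102
ΣP(Period 0)Q(Period 0) = 2562×9 + 202×2 + 56×28 = 23058 + 404 + 1568 = 25030
link = 22102/25030 = 0.883020
Link Period 1→Period 2:
ΣP(Period 2)Q(Period 1) = 2554×9 + 175×2 + 50×31 = 22986 + 350 + 1550 = 24886
ΣP(Period 1)Q(Period 1) = 2224×9 + 175×2 + 62×31 = 20016 + 350 + 1922 = 22288
link = 24886/22288 = 1.116565
Link Period 2→Period 3:
ΣP(Period 3)Q(Period 2) = 2800×8 + 144×2 + 45×26 = 22400 + 288 + 1170 = 23858
ΣP(Period 2)Q(Period 2) = 2554×8 + 175×2 + 50×26 = 20432 + 350 + 1300 = 22082
link = 23858/22082 = 1.080427
Chained index = 100 × 0.883020 × 1.116565 × 1.080427 = 106.5247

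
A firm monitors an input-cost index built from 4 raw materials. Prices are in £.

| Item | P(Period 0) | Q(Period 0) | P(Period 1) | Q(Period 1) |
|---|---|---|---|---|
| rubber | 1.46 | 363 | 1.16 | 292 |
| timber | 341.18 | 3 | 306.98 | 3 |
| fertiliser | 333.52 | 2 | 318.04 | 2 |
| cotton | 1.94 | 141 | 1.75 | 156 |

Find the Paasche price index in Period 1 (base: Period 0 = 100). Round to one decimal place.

Paasche price index uses current-period quantities as weights.
ΣP(Period 1)·Q(Period 1) = 1.16×292 + 306.98×3 + 318.04×2 + 1.75×156 = 338.72 + 920.94 + 636.08 + 273 = 2168.74
ΣP(Period 0)·Q(Period 1) = 1.46×292 + 341.18×3 + 333.52×2 + 1.94×156 = 426.32 + 1023.54 + 667.04 + 302.64 = 2419.54
Index = 2168.74 / 2419.54 × 100 = 89.6344

89.6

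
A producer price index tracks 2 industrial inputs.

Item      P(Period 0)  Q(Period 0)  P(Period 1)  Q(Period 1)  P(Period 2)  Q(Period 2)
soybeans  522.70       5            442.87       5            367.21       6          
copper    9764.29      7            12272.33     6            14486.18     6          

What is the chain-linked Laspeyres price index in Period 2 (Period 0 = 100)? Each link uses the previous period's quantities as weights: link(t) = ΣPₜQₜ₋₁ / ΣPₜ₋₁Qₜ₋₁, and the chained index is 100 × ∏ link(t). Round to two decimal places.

Link Period 0→Period 1:
ΣP(Period 1)Q(Period 0) = 442.87×5 + 12272.33×7 = 2214.35 + 85906.31 = 88120.66
ΣP(Period 0)Q(Period 0) = 522.70×5 + 9764.29×7 = 2613.5 + 68350.03 = 70963.53
link = 88120.66/70963.53 = 1.241774
Link Period 1→Period 2:
ΣP(Period 2)Q(Period 1) = 367.21×5 + 14486.18×6 = 1836.05 + 86917.08 = 88753.13
ΣP(Period 1)Q(Period 1) = 442.87×5 + 12272.33×6 = 2214.35 + 73633.98 = 75848.33
link = 88753.13/75848.33 = 1.170140
Chained index = 100 × 1.241774 × 1.170140 = 145.3049

145.30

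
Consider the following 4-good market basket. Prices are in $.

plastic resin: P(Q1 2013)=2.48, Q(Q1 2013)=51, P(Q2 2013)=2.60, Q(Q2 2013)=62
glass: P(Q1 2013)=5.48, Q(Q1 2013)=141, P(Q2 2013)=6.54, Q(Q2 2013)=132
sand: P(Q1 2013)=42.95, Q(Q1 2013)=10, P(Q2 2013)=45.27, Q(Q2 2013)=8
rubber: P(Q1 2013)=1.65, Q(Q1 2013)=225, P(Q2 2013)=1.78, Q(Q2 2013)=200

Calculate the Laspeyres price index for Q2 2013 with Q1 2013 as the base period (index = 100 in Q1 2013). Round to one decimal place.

Laspeyres price index uses base-period quantities as weights.
ΣP(Q2 2013)·Q(Q1 2013) = 2.60×51 + 6.54×141 + 45.27×10 + 1.78×225 = 132.6 + 922.14 + 452.7 + 400.5 = 1907.94
ΣP(Q1 2013)·Q(Q1 2013) = 2.48×51 + 5.48×141 + 42.95×10 + 1.65×225 = 126.48 + 772.68 + 429.5 + 371.25 = 1699.91
Index = 1907.94 / 1699.91 × 100 = 112.2377

112.2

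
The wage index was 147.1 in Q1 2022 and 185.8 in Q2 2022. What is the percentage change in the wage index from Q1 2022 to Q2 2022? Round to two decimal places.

26.31%

Change = (185.8 − 147.1) / 147.1 × 100
       = 38.7 / 147.1 × 100 = 26.3086%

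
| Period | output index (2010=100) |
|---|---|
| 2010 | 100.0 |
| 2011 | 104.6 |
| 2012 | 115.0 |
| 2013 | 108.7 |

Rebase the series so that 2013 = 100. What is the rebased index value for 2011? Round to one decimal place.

Rebased(2011) = 104.6 / 108.7 × 100 = 96.2282

96.2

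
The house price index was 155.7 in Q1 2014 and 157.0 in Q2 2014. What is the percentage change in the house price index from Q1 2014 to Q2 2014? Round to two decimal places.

0.83%

Change = (157.0 − 155.7) / 155.7 × 100
       = 1.3 / 155.7 × 100 = 0.8349%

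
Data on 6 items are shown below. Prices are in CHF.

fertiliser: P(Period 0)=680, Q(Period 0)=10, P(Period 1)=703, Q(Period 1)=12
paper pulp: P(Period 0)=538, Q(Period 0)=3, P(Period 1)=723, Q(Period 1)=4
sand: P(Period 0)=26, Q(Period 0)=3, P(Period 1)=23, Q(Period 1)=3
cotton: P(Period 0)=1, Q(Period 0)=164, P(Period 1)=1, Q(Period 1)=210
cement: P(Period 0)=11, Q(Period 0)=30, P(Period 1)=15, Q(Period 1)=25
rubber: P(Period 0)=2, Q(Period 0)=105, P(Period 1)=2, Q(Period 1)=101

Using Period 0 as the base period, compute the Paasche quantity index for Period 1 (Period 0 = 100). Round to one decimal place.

120.7

Paasche quantity index uses current-period prices as weights.
ΣP(Period 1)·Q(Period 1) = 703×12 + 723×4 + 23×3 + 1×210 + 15×25 + 2×101 = 8436 + 2892 + 69 + 210 + 375 + 202 = 12184
ΣP(Period 1)·Q(Period 0) = 703×10 + 723×3 + 23×3 + 1×164 + 15×30 + 2×105 = 7030 + 2169 + 69 + 164 + 450 + 210 = 10092
Index = 12184 / 10092 × 100 = 120.7293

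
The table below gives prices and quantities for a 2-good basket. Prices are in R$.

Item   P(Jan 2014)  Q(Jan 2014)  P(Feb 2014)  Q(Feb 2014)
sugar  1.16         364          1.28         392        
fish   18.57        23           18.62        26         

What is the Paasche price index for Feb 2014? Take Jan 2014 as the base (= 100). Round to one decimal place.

105.2

Paasche price index uses current-period quantities as weights.
ΣP(Feb 2014)·Q(Feb 2014) = 1.28×392 + 18.62×26 = 501.76 + 484.12 = 985.88
ΣP(Jan 2014)·Q(Feb 2014) = 1.16×392 + 18.57×26 = 454.72 + 482.82 = 937.54
Index = 985.88 / 937.54 × 100 = 105.1560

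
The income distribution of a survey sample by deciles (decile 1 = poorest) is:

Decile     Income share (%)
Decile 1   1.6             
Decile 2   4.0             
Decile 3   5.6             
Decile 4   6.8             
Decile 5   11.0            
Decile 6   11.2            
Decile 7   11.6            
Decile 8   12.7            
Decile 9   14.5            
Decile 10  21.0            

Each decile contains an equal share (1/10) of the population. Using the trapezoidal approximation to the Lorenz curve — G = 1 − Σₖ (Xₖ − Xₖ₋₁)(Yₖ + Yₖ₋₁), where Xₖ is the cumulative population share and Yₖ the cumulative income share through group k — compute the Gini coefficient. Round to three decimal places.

0.298

Cumulative income shares Yₖ: 0.0160, 0.0560, 0.1120, 0.1800, 0.2900, 0.4020, 0.5180, 0.6450, 0.7900, 1.0000
Σ (Xₖ−Xₖ₋₁)(Yₖ+Yₖ₋₁) = (1/10)(0.0160+0.0000) + (1/10)(0.0560+0.0160) + (1/10)(0.1120+0.0560) + (1/10)(0.1800+0.1120) + (1/10)(0.2900+0.1800) + (1/10)(0.4020+0.2900) + (1/10)(0.5180+0.4020) + (1/10)(0.6450+0.5180) + (1/10)(0.7900+0.6450) + (1/10)(1.0000+0.7900)
  = 0.0016 + 0.0072 + 0.0168 + 0.0292 + 0.0470 + 0.0692 + 0.0920 + 0.1163 + 0.1435 + 0.1790 = 0.7018
G = 1 − 0.7018 = 0.2982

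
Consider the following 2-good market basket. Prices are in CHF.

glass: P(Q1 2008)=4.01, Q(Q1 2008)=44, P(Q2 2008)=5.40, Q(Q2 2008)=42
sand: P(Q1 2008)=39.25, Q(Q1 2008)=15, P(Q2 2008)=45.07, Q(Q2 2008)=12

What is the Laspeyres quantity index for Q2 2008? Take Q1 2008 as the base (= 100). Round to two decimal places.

Laspeyres quantity index uses base-period prices as weights.
ΣP(Q1 2008)·Q(Q2 2008) = 4.01×42 + 39.25×12 = 168.42 + 471 = 639.42
ΣP(Q1 2008)·Q(Q1 2008) = 4.01×44 + 39.25×15 = 176.44 + 588.75 = 765.19
Index = 639.42 / 765.19 × 100 = 83.5636

83.56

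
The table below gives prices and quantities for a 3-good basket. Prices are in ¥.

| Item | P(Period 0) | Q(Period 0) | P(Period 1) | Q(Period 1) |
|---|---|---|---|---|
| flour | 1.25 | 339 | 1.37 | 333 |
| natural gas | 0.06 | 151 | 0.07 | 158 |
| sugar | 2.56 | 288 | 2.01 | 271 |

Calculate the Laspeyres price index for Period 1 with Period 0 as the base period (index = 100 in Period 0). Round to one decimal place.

90.1

Laspeyres price index uses base-period quantities as weights.
ΣP(Period 1)·Q(Period 0) = 1.37×339 + 0.07×151 + 2.01×288 = 464.43 + 10.57 + 578.88 = 1053.88
ΣP(Period 0)·Q(Period 0) = 1.25×339 + 0.06×151 + 2.56×288 = 423.75 + 9.06 + 737.28 = 1170.09
Index = 1053.88 / 1170.09 × 100 = 90.0683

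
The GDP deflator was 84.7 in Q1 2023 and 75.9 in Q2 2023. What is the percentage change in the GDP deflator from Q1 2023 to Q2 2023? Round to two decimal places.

Change = (75.9 − 84.7) / 84.7 × 100
       = -8.8 / 84.7 × 100 = -10.3896%

-10.39%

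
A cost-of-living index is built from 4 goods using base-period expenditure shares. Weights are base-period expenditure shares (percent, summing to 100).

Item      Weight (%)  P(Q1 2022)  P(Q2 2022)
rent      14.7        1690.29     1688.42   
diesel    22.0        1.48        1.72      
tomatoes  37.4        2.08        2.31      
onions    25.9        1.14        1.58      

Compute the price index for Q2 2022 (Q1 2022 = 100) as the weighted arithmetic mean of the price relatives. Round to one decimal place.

rent: 14.7 × (1688.42/1690.29) = 14.7 × 0.998894 = 14.6837
diesel: 22.0 × (1.72/1.48) = 22.0 × 1.162162 = 25.5676
tomatoes: 37.4 × (2.31/2.08) = 37.4 × 1.110577 = 41.5356
onions: 25.9 × (1.58/1.14) = 25.9 × 1.385965 = 35.8965
Index = Σ wᵢ·(p₁ᵢ/p₀ᵢ) = 14.6837 + 25.5676 + 41.5356 + 35.8965 = 117.6834

117.7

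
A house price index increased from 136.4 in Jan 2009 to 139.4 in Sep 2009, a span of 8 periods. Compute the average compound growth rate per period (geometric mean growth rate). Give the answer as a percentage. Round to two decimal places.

Growth factor = (139.4/136.4)^(1/8) = (1.021994)^(1/8) = 1.002723
Growth rate = 1.002723 − 1 = 0.002723 = 0.2723%

0.27%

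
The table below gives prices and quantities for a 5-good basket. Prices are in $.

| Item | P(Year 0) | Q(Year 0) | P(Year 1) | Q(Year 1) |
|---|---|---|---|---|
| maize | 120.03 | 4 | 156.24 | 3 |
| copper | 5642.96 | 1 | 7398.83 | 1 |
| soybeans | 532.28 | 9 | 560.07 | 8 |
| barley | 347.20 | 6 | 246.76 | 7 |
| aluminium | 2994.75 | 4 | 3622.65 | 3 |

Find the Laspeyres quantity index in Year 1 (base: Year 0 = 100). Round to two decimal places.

86.79

Laspeyres quantity index uses base-period prices as weights.
ΣP(Year 0)·Q(Year 1) = 120.03×3 + 5642.96×1 + 532.28×8 + 347.20×7 + 2994.75×3 = 360.09 + 5642.96 + 4258.24 + 2430.4 + 8984.25 = 21675.94
ΣP(Year 0)·Q(Year 0) = 120.03×4 + 5642.96×1 + 532.28×9 + 347.20×6 + 2994.75×4 = 480.12 + 5642.96 + 4790.52 + 2083.2 + 11979 = 24975.8
Index = 21675.94 / 24975.8 × 100 = 86.7878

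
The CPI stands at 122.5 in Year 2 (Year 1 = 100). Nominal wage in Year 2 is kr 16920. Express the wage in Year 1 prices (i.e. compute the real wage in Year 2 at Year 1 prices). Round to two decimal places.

13812.24

Real = Nominal ÷ (Index/100) = 16920 ÷ (122.5/100)
     = 16920 ÷ 1.225 = 13812.2449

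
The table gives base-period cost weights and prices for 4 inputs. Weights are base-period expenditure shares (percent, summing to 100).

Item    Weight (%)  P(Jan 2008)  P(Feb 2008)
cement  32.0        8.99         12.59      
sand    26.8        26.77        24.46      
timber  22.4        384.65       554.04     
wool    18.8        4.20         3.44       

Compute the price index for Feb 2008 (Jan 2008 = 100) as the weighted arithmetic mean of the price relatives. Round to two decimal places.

116.96

cement: 32.0 × (12.59/8.99) = 32.0 × 1.400445 = 44.8142
sand: 26.8 × (24.46/26.77) = 26.8 × 0.913709 = 24.4874
timber: 22.4 × (554.04/384.65) = 22.4 × 1.440374 = 32.2644
wool: 18.8 × (3.44/4.20) = 18.8 × 0.819048 = 15.3981
Index = Σ wᵢ·(p₁ᵢ/p₀ᵢ) = 44.8142 + 24.4874 + 32.2644 + 15.3981 = 116.9641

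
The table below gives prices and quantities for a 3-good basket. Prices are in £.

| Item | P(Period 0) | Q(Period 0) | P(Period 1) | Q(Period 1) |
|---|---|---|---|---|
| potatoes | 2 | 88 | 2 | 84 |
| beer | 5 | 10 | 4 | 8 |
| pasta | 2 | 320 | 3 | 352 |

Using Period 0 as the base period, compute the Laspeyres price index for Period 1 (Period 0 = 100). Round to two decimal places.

Laspeyres price index uses base-period quantities as weights.
ΣP(Period 1)·Q(Period 0) = 2×88 + 4×10 + 3×320 = 176 + 40 + 960 = 1176
ΣP(Period 0)·Q(Period 0) = 2×88 + 5×10 + 2×320 = 176 + 50 + 640 = 866
Index = 1176 / 866 × 100 = 135.7968

135.80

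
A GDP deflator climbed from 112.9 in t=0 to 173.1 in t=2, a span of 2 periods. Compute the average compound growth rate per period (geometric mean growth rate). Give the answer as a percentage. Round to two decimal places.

Growth factor = (173.1/112.9)^(1/2) = (1.533215)^(1/2) = 1.238231
Growth rate = 1.238231 − 1 = 0.238231 = 23.8231%

23.82%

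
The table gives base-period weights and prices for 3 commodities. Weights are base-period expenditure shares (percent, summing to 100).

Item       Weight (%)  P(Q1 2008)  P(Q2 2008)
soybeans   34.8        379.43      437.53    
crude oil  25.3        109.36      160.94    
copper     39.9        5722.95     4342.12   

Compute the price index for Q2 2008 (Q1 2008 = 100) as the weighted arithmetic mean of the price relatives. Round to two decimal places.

107.63

soybeans: 34.8 × (437.53/379.43) = 34.8 × 1.153124 = 40.1287
crude oil: 25.3 × (160.94/109.36) = 25.3 × 1.471653 = 37.2328
copper: 39.9 × (4342.12/5722.95) = 39.9 × 0.758721 = 30.2730
Index = Σ wᵢ·(p₁ᵢ/p₀ᵢ) = 40.1287 + 37.2328 + 30.2730 = 107.6345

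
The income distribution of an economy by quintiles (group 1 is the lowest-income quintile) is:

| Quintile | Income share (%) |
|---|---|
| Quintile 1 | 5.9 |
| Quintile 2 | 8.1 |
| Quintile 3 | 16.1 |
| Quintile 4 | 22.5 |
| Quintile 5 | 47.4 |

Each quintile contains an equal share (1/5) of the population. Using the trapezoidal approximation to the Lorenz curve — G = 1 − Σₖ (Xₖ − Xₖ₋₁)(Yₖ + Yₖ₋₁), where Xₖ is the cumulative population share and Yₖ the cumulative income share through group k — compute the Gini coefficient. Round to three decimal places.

0.390

Cumulative income shares Yₖ: 0.0590, 0.1400, 0.3010, 0.5260, 1.0000
Σ (Xₖ−Xₖ₋₁)(Yₖ+Yₖ₋₁) = (1/5)(0.0590+0.0000) + (1/5)(0.1400+0.0590) + (1/5)(0.3010+0.1400) + (1/5)(0.5260+0.3010) + (1/5)(1.0000+0.5260)
  = 0.0118 + 0.0398 + 0.0882 + 0.1654 + 0.3052 = 0.6104
G = 1 − 0.6104 = 0.3896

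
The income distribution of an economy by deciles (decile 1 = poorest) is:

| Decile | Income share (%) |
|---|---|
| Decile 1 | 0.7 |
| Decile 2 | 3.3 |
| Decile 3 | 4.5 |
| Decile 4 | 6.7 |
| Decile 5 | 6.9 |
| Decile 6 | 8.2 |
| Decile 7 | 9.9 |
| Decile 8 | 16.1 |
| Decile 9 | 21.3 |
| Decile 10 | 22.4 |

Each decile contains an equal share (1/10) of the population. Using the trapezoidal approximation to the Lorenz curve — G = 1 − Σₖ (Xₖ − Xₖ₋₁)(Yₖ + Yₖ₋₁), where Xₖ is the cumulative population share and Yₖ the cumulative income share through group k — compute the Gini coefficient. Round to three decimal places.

Cumulative income shares Yₖ: 0.0070, 0.0400, 0.0850, 0.1520, 0.2210, 0.3030, 0.4020, 0.5630, 0.7760, 1.0000
Σ (Xₖ−Xₖ₋₁)(Yₖ+Yₖ₋₁) = (1/10)(0.0070+0.0000) + (1/10)(0.0400+0.0070) + (1/10)(0.0850+0.0400) + (1/10)(0.1520+0.0850) + (1/10)(0.2210+0.1520) + (1/10)(0.3030+0.2210) + (1/10)(0.4020+0.3030) + (1/10)(0.5630+0.4020) + (1/10)(0.7760+0.5630) + (1/10)(1.0000+0.7760)
  = 0.0007 + 0.0047 + 0.0125 + 0.0237 + 0.0373 + 0.0524 + 0.0705 + 0.0965 + 0.1339 + 0.1776 = 0.6098
G = 1 − 0.6098 = 0.3902

0.390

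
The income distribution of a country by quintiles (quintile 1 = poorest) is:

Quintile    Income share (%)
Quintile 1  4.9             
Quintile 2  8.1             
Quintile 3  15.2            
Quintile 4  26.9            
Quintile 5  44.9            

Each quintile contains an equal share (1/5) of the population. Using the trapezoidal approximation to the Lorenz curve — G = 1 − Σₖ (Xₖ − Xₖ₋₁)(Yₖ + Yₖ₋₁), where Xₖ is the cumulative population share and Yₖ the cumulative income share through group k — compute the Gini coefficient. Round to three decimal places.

Cumulative income shares Yₖ: 0.0490, 0.1300, 0.2820, 0.5510, 1.0000
Σ (Xₖ−Xₖ₋₁)(Yₖ+Yₖ₋₁) = (1/5)(0.0490+0.0000) + (1/5)(0.1300+0.0490) + (1/5)(0.2820+0.1300) + (1/5)(0.5510+0.2820) + (1/5)(1.0000+0.5510)
  = 0.0098 + 0.0358 + 0.0824 + 0.1666 + 0.3102 = 0.6048
G = 1 − 0.6048 = 0.3952

0.395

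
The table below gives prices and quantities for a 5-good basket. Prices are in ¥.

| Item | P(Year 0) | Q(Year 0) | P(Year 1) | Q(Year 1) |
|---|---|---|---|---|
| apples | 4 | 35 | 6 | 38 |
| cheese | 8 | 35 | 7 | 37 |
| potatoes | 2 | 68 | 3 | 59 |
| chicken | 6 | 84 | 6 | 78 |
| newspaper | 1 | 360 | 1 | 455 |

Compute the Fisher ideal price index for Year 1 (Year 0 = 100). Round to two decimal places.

106.92

Laspeyres component (base-period weights):
ΣP(Year 1)Q(Year 0) = 6×35 + 7×35 + 3×68 + 6×84 + 1×360 = 210 + 245 + 204 + 504 + 360 = 1523
ΣP(Year 0)Q(Year 0) = 4×35 + 8×35 + 2×68 + 6×84 + 1×360 = 140 + 280 + 136 + 504 + 360 = 1420
L = 1523 / 1420 × 100 = 107.2535
Paasche component (current-period weights):
ΣP(Year 1)Q(Year 1) = 6×38 + 7×37 + 3×59 + 6×78 + 1×455 = 228 + 259 + 177 + 468 + 455 = 1587
ΣP(Year 0)Q(Year 1) = 4×38 + 8×37 + 2×59 + 6×78 + 1×455 = 152 + 296 + 118 + 468 + 455 = 1489
P = 1587 / 1489 × 100 = 106.5816
Fisher = √(L × P) = √(107.2535 × 106.5816) = 106.9170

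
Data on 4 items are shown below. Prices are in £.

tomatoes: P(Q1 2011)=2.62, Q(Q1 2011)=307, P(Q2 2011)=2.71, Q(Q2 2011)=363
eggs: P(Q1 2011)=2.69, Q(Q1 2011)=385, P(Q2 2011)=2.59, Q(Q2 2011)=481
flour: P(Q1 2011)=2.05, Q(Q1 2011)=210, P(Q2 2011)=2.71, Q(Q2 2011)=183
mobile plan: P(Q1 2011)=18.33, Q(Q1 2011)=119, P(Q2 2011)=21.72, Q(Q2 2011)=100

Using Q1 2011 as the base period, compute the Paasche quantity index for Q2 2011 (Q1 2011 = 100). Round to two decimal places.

Paasche quantity index uses current-period prices as weights.
ΣP(Q2 2011)·Q(Q2 2011) = 2.71×363 + 2.59×481 + 2.71×183 + 21.72×100 = 983.73 + 1245.79 + 495.93 + 2172 = 4897.45
ΣP(Q2 2011)·Q(Q1 2011) = 2.71×307 + 2.59×385 + 2.71×210 + 21.72×119 = 831.97 + 997.15 + 569.1 + 2584.68 = 4982.9
Index = 4897.45 / 4982.9 × 100 = 98.2851

98.29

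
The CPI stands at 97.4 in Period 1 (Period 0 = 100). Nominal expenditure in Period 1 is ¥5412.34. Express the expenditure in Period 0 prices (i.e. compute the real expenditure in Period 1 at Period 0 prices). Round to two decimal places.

Real = Nominal ÷ (Index/100) = 5412.34 ÷ (97.4/100)
     = 5412.34 ÷ 0.974 = 5556.8172

5556.82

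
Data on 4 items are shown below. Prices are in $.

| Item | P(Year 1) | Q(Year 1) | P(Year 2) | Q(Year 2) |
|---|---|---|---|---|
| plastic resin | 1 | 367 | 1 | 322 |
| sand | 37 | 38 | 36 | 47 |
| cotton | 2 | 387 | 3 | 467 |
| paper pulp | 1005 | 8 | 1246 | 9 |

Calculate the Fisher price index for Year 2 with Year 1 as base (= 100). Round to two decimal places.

Laspeyres component (base-period weights):
ΣP(Year 2)Q(Year 1) = 1×367 + 36×38 + 3×387 + 1246×8 = 367 + 1368 + 1161 + 9968 = 12864
ΣP(Year 1)Q(Year 1) = 1×367 + 37×38 + 2×387 + 1005×8 = 367 + 1406 + 774 + 8040 = 10587
L = 12864 / 10587 × 100 = 121.5075
Paasche component (current-period weights):
ΣP(Year 2)Q(Year 2) = 1×322 + 36×47 + 3×467 + 1246×9 = 322 + 1692 + 1401 + 11214 = 14629
ΣP(Year 1)Q(Year 2) = 1×322 + 37×47 + 2×467 + 1005×9 = 322 + 1739 + 934 + 9045 = 12040
P = 14629 / 12040 × 100 = 121.5033
Fisher = √(L × P) = √(121.5075 × 121.5033) = 121.5054

121.51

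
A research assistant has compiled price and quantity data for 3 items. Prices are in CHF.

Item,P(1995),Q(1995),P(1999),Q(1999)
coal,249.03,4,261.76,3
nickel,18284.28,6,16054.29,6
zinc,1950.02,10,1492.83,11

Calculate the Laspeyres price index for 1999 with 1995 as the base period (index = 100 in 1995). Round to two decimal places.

86.25

Laspeyres price index uses base-period quantities as weights.
ΣP(1999)·Q(1995) = 261.76×4 + 16054.29×6 + 1492.83×10 = 1047.04 + 96325.74 + 14928.3 = 112301.08
ΣP(1995)·Q(1995) = 249.03×4 + 18284.28×6 + 1950.02×10 = 996.12 + 109705.68 + 19500.2 = 130202
Index = 112301.08 / 130202 × 100 = 86.2514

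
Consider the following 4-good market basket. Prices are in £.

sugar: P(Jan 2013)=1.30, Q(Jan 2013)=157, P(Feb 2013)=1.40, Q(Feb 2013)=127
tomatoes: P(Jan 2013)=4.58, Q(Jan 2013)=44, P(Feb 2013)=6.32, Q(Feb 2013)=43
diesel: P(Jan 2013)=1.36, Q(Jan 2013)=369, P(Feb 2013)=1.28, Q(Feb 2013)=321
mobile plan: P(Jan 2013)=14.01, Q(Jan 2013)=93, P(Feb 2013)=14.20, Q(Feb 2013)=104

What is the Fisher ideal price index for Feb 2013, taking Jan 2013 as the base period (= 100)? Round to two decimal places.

103.63

Laspeyres component (base-period weights):
ΣP(Feb 2013)Q(Jan 2013) = 1.40×157 + 6.32×44 + 1.28×369 + 14.20×93 = 219.8 + 278.08 + 472.32 + 1320.6 = 2290.8
ΣP(Jan 2013)Q(Jan 2013) = 1.30×157 + 4.58×44 + 1.36×369 + 14.01×93 = 204.1 + 201.52 + 501.84 + 1302.93 = 2210.39
L = 2290.8 / 2210.39 × 100 = 103.6378
Paasche component (current-period weights):
ΣP(Feb 2013)Q(Feb 2013) = 1.40×127 + 6.32×43 + 1.28×321 + 14.20×104 = 177.8 + 271.76 + 410.88 + 1476.8 = 2337.24
ΣP(Jan 2013)Q(Feb 2013) = 1.30×127 + 4.58×43 + 1.36×321 + 14.01×104 = 165.1 + 196.94 + 436.56 + 1457.04 = 2255.64
P = 2337.24 / 2255.64 × 100 = 103.6176
Fisher = √(L × P) = √(103.6378 × 103.6176) = 103.6277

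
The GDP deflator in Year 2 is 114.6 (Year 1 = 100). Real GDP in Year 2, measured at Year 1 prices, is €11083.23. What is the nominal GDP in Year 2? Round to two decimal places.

Nominal = Real × (Index/100) = 11083.23 × (114.6/100)
        = 11083.23 × 1.146 = 12701.3816

12701.38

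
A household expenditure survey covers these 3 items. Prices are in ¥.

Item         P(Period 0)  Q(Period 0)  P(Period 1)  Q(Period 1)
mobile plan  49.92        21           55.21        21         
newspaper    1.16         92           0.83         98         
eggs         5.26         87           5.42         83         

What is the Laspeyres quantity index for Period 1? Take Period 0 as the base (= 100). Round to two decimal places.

99.13

Laspeyres quantity index uses base-period prices as weights.
ΣP(Period 0)·Q(Period 1) = 49.92×21 + 1.16×98 + 5.26×83 = 1048.32 + 113.68 + 436.58 = 1598.58
ΣP(Period 0)·Q(Period 0) = 49.92×21 + 1.16×92 + 5.26×87 = 1048.32 + 106.72 + 457.62 = 1612.66
Index = 1598.58 / 1612.66 × 100 = 99.1269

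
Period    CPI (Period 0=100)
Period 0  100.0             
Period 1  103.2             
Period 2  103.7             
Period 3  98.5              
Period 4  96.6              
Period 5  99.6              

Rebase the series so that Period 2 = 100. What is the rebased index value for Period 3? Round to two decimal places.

Rebased(Period 3) = 98.5 / 103.7 × 100 = 94.9855

94.99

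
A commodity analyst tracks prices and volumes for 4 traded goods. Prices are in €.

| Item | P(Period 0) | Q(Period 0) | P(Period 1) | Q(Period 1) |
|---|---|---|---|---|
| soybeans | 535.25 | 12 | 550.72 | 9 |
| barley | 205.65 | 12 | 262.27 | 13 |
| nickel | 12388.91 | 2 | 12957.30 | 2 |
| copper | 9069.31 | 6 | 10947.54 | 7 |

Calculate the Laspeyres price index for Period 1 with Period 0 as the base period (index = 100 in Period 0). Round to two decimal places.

115.07

Laspeyres price index uses base-period quantities as weights.
ΣP(Period 1)·Q(Period 0) = 550.72×12 + 262.27×12 + 12957.30×2 + 10947.54×6 = 6608.64 + 3147.24 + 25914.6 + 65685.24 = 101355.72
ΣP(Period 0)·Q(Period 0) = 535.25×12 + 205.65×12 + 12388.91×2 + 9069.31×6 = 6423 + 2467.8 + 24777.82 + 54415.86 = 88084.48
Index = 101355.72 / 88084.48 × 100 = 115.0665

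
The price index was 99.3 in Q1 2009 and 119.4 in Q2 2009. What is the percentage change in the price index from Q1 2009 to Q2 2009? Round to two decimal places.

20.24%

Change = (119.4 − 99.3) / 99.3 × 100
       = 20.1 / 99.3 × 100 = 20.2417%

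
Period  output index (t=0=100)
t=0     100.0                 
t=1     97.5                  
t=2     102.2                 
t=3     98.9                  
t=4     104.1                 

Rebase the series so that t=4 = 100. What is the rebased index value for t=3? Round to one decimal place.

95.0

Rebased(t=3) = 98.9 / 104.1 × 100 = 95.0048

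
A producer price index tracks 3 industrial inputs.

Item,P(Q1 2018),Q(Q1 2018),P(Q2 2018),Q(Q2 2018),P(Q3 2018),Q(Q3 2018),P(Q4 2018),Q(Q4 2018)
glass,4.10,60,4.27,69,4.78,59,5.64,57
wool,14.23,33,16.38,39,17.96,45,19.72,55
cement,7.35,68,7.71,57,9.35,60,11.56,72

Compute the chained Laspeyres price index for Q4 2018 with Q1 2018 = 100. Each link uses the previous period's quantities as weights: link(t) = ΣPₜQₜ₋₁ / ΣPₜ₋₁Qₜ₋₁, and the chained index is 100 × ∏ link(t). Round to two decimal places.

143.43

Link Q1 2018→Q2 2018:
ΣP(Q2 2018)Q(Q1 2018) = 4.27×60 + 16.38×33 + 7.71×68 = 256.2 + 540.54 + 524.28 = 1321.02
ΣP(Q1 2018)Q(Q1 2018) = 4.10×60 + 14.23×33 + 7.35×68 = 246 + 469.59 + 499.8 = 1215.39
link = 1321.02/1215.39 = 1.086910
Link Q2 2018→Q3 2018:
ΣP(Q3 2018)Q(Q2 2018) = 4.78×69 + 17.96×39 + 9.35×57 = 329.82 + 700.44 + 532.95 = 1563.21
ΣP(Q2 2018)Q(Q2 2018) = 4.27×69 + 16.38×39 + 7.71×57 = 294.63 + 638.82 + 439.47 = 1372.92
link = 1563.21/1372.92 = 1.138602
Link Q3 2018→Q4 2018:
ΣP(Q4 2018)Q(Q3 2018) = 5.64×59 + 19.72×45 + 11.56×60 = 332.76 + 887.4 + 693.6 = 1913.76
ΣP(Q3 2018)Q(Q3 2018) = 4.78×59 + 17.96×45 + 9.35×60 = 282.02 + 808.2 + 561 = 1651.22
link = 1913.76/1651.22 = 1.158998
Chained index = 100 × 1.086910 × 1.138602 × 1.158998 = 143.4328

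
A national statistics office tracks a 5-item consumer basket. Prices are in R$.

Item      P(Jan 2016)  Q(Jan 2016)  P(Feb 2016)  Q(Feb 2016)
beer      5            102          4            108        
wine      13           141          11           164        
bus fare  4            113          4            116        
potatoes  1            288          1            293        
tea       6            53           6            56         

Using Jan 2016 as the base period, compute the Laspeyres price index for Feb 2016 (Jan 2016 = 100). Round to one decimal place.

Laspeyres price index uses base-period quantities as weights.
ΣP(Feb 2016)·Q(Jan 2016) = 4×102 + 11×141 + 4×113 + 1×288 + 6×53 = 408 + 1551 + 452 + 288 + 318 = 3017
ΣP(Jan 2016)·Q(Jan 2016) = 5×102 + 13×141 + 4×113 + 1×288 + 6×53 = 510 + 1833 + 452 + 288 + 318 = 3401
Index = 3017 / 3401 × 100 = 88.7092

88.7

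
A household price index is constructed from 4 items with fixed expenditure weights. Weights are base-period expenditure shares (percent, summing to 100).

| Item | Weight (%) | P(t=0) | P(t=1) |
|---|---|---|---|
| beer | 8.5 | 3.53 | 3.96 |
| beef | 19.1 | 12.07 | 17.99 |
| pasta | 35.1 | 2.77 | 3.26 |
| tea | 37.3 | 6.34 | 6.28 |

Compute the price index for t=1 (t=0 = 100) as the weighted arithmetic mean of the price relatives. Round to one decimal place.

beer: 8.5 × (3.96/3.53) = 8.5 × 1.121813 = 9.5354
beef: 19.1 × (17.99/12.07) = 19.1 × 1.490472 = 28.4680
pasta: 35.1 × (3.26/2.77) = 35.1 × 1.176895 = 41.3090
tea: 37.3 × (6.28/6.34) = 37.3 × 0.990536 = 36.9470
Index = Σ wᵢ·(p₁ᵢ/p₀ᵢ) = 9.5354 + 28.4680 + 41.3090 + 36.9470 = 116.2595

116.3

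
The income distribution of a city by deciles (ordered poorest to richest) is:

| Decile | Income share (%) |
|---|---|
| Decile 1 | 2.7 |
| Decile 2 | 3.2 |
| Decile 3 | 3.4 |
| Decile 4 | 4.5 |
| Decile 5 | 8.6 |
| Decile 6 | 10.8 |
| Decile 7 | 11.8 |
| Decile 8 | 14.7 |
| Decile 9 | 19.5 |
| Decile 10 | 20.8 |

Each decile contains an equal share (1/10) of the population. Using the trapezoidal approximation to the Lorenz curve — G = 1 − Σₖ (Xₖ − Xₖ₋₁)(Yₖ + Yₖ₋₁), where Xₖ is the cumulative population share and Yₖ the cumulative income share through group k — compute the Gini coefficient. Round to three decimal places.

0.358

Cumulative income shares Yₖ: 0.0270, 0.0590, 0.0930, 0.1380, 0.2240, 0.3320, 0.4500, 0.5970, 0.7920, 1.0000
Σ (Xₖ−Xₖ₋₁)(Yₖ+Yₖ₋₁) = (1/10)(0.0270+0.0000) + (1/10)(0.0590+0.0270) + (1/10)(0.0930+0.0590) + (1/10)(0.1380+0.0930) + (1/10)(0.2240+0.1380) + (1/10)(0.3320+0.2240) + (1/10)(0.4500+0.3320) + (1/10)(0.5970+0.4500) + (1/10)(0.7920+0.5970) + (1/10)(1.0000+0.7920)
  = 0.0027 + 0.0086 + 0.0152 + 0.0231 + 0.0362 + 0.0556 + 0.0782 + 0.1047 + 0.1389 + 0.1792 = 0.6424
G = 1 − 0.6424 = 0.3576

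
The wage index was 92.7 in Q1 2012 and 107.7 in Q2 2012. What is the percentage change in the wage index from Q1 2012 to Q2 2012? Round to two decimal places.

16.18%

Change = (107.7 − 92.7) / 92.7 × 100
       = 15.0 / 92.7 × 100 = 16.1812%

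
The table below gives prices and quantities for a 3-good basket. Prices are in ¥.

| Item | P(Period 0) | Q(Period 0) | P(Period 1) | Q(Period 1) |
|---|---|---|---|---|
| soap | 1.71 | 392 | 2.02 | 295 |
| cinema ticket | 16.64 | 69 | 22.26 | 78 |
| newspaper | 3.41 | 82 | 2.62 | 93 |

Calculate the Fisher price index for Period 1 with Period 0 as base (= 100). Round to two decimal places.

121.36

Laspeyres component (base-period weights):
ΣP(Period 1)Q(Period 0) = 2.02×392 + 22.26×69 + 2.62×82 = 791.84 + 1535.94 + 214.84 = 2542.62
ΣP(Period 0)Q(Period 0) = 1.71×392 + 16.64×69 + 3.41×82 = 670.32 + 1148.16 + 279.62 = 2098.1
L = 2542.62 / 2098.1 × 100 = 121.1868
Paasche component (current-period weights):
ΣP(Period 1)Q(Period 1) = 2.02×295 + 22.26×78 + 2.62×93 = 595.9 + 1736.28 + 243.66 = 2575.84
ΣP(Period 0)Q(Period 1) = 1.71×295 + 16.64×78 + 3.41×93 = 504.45 + 1297.92 + 317.13 = 2119.5
P = 2575.84 / 2119.5 × 100 = 121.5305
Fisher = √(L × P) = √(121.1868 × 121.5305) = 121.3585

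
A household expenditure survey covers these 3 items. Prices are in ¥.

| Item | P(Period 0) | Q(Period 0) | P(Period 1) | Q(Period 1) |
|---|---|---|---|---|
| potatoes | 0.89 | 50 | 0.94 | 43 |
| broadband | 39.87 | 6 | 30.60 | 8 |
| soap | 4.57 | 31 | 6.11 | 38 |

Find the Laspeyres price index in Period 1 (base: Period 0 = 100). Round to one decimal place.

98.7

Laspeyres price index uses base-period quantities as weights.
ΣP(Period 1)·Q(Period 0) = 0.94×50 + 30.60×6 + 6.11×31 = 47 + 183.6 + 189.41 = 420.01
ΣP(Period 0)·Q(Period 0) = 0.89×50 + 39.87×6 + 4.57×31 = 44.5 + 239.22 + 141.67 = 425.39
Index = 420.01 / 425.39 × 100 = 98.7353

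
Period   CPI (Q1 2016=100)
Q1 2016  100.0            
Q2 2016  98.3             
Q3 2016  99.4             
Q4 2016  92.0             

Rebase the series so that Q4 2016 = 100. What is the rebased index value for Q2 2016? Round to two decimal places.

106.85

Rebased(Q2 2016) = 98.3 / 92.0 × 100 = 106.8478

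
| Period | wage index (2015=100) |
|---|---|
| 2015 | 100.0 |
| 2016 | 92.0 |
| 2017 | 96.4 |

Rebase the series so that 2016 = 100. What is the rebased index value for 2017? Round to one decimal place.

Rebased(2017) = 96.4 / 92.0 × 100 = 104.7826

104.8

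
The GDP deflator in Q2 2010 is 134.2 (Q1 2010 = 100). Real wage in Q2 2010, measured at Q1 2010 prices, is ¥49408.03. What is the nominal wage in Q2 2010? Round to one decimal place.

66305.6

Nominal = Real × (Index/100) = 49408.03 × (134.2/100)
        = 49408.03 × 1.342 = 66305.5763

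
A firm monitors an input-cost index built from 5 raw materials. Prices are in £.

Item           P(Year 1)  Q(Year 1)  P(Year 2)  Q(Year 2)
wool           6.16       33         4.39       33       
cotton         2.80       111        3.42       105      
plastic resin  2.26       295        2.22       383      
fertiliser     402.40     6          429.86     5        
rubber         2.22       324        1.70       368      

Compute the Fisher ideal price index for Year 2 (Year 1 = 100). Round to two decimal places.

Laspeyres component (base-period weights):
ΣP(Year 2)Q(Year 1) = 4.39×33 + 3.42×111 + 2.22×295 + 429.86×6 + 1.70×324 = 144.87 + 379.62 + 654.9 + 2579.16 + 550.8 = 4309.35
ΣP(Year 1)Q(Year 1) = 6.16×33 + 2.80×111 + 2.26×295 + 402.40×6 + 2.22×324 = 203.28 + 310.8 + 666.7 + 2414.4 + 719.28 = 4314.46
L = 4309.35 / 4314.46 × 100 = 99.8816
Paasche component (current-period weights):
ΣP(Year 2)Q(Year 2) = 4.39×33 + 3.42×105 + 2.22×383 + 429.86×5 + 1.70×368 = 144.87 + 359.1 + 850.26 + 2149.3 + 625.6 = 4129.13
ΣP(Year 1)Q(Year 2) = 6.16×33 + 2.80×105 + 2.26×383 + 402.40×5 + 2.22×368 = 203.28 + 294 + 865.58 + 2012 + 816.96 = 4191.82
P = 4129.13 / 4191.82 × 100 = 98.5045
Fisher = √(L × P) = √(99.8816 × 98.5045) = 99.1906

99.19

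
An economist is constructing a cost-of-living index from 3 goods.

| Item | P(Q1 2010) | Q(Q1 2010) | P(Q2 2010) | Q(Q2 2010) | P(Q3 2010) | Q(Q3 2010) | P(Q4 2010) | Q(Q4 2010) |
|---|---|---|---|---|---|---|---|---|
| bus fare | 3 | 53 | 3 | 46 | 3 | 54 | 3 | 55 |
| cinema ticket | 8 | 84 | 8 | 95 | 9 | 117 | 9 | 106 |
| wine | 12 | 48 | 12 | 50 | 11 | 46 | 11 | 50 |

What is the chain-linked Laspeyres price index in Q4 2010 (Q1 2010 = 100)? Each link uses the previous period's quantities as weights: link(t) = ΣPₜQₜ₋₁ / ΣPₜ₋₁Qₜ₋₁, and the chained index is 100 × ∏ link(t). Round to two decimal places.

Link Q1 2010→Q2 2010:
ΣP(Q2 2010)Q(Q1 2010) = 3×53 + 8×84 + 12×48 = 159 + 672 + 576 = 1407
ΣP(Q1 2010)Q(Q1 2010) = 3×53 + 8×84 + 12×48 = 159 + 672 + 576 = 1407
link = 1407/1407 = 1.000000
Link Q2 2010→Q3 2010:
ΣP(Q3 2010)Q(Q2 2010) = 3×46 + 9×95 + 11×50 = 138 + 855 + 550 = 1543
ΣP(Q2 2010)Q(Q2 2010) = 3×46 + 8×95 + 12×50 = 138 + 760 + 600 = 1498
link = 1543/1498 = 1.030040
Link Q3 2010→Q4 2010:
ΣP(Q4 2010)Q(Q3 2010) = 3×54 + 9×117 + 11×46 = 162 + 1053 + 506 = 1721
ΣP(Q3 2010)Q(Q3 2010) = 3×54 + 9×117 + 11×46 = 162 + 1053 + 506 = 1721
link = 1721/1721 = 1.000000
Chained index = 100 × 1.000000 × 1.030040 × 1.000000 = 103.0040

103.00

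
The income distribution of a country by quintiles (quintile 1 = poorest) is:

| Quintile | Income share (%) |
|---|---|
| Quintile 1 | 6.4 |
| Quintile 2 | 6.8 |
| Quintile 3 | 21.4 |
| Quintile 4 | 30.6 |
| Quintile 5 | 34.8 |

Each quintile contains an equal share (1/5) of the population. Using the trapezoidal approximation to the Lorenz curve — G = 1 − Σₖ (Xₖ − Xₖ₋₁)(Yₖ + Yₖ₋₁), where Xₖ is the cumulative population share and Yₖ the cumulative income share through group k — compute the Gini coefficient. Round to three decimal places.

Cumulative income shares Yₖ: 0.0640, 0.1320, 0.3460, 0.6520, 1.0000
Σ (Xₖ−Xₖ₋₁)(Yₖ+Yₖ₋₁) = (1/5)(0.0640+0.0000) + (1/5)(0.1320+0.0640) + (1/5)(0.3460+0.1320) + (1/5)(0.6520+0.3460) + (1/5)(1.0000+0.6520)
  = 0.0128 + 0.0392 + 0.0956 + 0.1996 + 0.3304 = 0.6776
G = 1 − 0.6776 = 0.3224

0.322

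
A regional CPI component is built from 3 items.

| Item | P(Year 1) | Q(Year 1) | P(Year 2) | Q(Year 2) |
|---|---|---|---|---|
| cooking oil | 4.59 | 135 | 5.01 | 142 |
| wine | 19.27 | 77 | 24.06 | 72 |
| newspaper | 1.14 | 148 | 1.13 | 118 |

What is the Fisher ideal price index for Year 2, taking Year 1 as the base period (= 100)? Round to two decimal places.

118.61

Laspeyres component (base-period weights):
ΣP(Year 2)Q(Year 1) = 5.01×135 + 24.06×77 + 1.13×148 = 676.35 + 1852.62 + 167.24 = 2696.21
ΣP(Year 1)Q(Year 1) = 4.59×135 + 19.27×77 + 1.14×148 = 619.65 + 1483.79 + 168.72 = 2272.16
L = 2696.21 / 2272.16 × 100 = 118.6629
Paasche component (current-period weights):
ΣP(Year 2)Q(Year 2) = 5.01×142 + 24.06×72 + 1.13×118 = 711.42 + 1732.32 + 133.34 = 2577.08
ΣP(Year 1)Q(Year 2) = 4.59×142 + 19.27×72 + 1.14×118 = 651.78 + 1387.44 + 134.52 = 2173.74
P = 2577.08 / 2173.74 × 100 = 118.5551
Fisher = √(L × P) = √(118.6629 × 118.5551) = 118.6090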